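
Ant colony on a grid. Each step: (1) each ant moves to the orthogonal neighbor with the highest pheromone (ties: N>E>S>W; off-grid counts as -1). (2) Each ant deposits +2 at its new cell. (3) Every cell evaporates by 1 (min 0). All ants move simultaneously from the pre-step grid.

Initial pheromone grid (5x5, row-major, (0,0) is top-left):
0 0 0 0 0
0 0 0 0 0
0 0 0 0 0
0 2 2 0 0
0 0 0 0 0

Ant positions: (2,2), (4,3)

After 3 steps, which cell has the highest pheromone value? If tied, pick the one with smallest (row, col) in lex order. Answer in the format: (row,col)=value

Answer: (3,2)=5

Derivation:
Step 1: ant0:(2,2)->S->(3,2) | ant1:(4,3)->N->(3,3)
  grid max=3 at (3,2)
Step 2: ant0:(3,2)->E->(3,3) | ant1:(3,3)->W->(3,2)
  grid max=4 at (3,2)
Step 3: ant0:(3,3)->W->(3,2) | ant1:(3,2)->E->(3,3)
  grid max=5 at (3,2)
Final grid:
  0 0 0 0 0
  0 0 0 0 0
  0 0 0 0 0
  0 0 5 3 0
  0 0 0 0 0
Max pheromone 5 at (3,2)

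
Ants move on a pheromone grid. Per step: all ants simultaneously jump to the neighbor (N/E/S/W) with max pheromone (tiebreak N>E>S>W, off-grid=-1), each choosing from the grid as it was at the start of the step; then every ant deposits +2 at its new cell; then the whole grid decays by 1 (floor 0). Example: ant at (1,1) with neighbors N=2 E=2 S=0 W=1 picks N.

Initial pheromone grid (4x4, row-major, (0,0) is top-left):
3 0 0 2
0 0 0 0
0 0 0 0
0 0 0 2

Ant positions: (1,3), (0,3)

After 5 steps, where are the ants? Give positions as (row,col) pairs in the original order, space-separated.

Step 1: ant0:(1,3)->N->(0,3) | ant1:(0,3)->S->(1,3)
  grid max=3 at (0,3)
Step 2: ant0:(0,3)->S->(1,3) | ant1:(1,3)->N->(0,3)
  grid max=4 at (0,3)
Step 3: ant0:(1,3)->N->(0,3) | ant1:(0,3)->S->(1,3)
  grid max=5 at (0,3)
Step 4: ant0:(0,3)->S->(1,3) | ant1:(1,3)->N->(0,3)
  grid max=6 at (0,3)
Step 5: ant0:(1,3)->N->(0,3) | ant1:(0,3)->S->(1,3)
  grid max=7 at (0,3)

(0,3) (1,3)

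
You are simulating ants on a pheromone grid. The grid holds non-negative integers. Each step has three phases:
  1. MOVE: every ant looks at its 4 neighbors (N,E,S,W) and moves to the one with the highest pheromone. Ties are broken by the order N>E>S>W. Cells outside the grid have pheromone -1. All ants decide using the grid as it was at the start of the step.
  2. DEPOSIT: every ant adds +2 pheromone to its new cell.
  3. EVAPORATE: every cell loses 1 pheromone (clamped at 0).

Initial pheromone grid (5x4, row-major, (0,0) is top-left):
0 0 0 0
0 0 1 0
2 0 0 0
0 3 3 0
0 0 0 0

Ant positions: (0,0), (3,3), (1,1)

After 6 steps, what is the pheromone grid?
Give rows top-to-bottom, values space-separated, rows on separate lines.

After step 1: ants at (0,1),(3,2),(1,2)
  0 1 0 0
  0 0 2 0
  1 0 0 0
  0 2 4 0
  0 0 0 0
After step 2: ants at (0,2),(3,1),(0,2)
  0 0 3 0
  0 0 1 0
  0 0 0 0
  0 3 3 0
  0 0 0 0
After step 3: ants at (1,2),(3,2),(1,2)
  0 0 2 0
  0 0 4 0
  0 0 0 0
  0 2 4 0
  0 0 0 0
After step 4: ants at (0,2),(3,1),(0,2)
  0 0 5 0
  0 0 3 0
  0 0 0 0
  0 3 3 0
  0 0 0 0
After step 5: ants at (1,2),(3,2),(1,2)
  0 0 4 0
  0 0 6 0
  0 0 0 0
  0 2 4 0
  0 0 0 0
After step 6: ants at (0,2),(3,1),(0,2)
  0 0 7 0
  0 0 5 0
  0 0 0 0
  0 3 3 0
  0 0 0 0

0 0 7 0
0 0 5 0
0 0 0 0
0 3 3 0
0 0 0 0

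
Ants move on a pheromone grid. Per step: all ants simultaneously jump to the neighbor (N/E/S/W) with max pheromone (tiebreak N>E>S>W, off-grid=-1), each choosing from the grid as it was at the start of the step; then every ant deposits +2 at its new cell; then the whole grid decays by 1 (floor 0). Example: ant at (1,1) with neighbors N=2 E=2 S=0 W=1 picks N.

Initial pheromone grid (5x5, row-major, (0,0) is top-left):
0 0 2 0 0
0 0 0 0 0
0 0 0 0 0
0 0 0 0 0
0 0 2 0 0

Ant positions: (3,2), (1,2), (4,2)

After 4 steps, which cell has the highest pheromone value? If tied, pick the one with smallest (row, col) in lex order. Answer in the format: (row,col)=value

Step 1: ant0:(3,2)->S->(4,2) | ant1:(1,2)->N->(0,2) | ant2:(4,2)->N->(3,2)
  grid max=3 at (0,2)
Step 2: ant0:(4,2)->N->(3,2) | ant1:(0,2)->E->(0,3) | ant2:(3,2)->S->(4,2)
  grid max=4 at (4,2)
Step 3: ant0:(3,2)->S->(4,2) | ant1:(0,3)->W->(0,2) | ant2:(4,2)->N->(3,2)
  grid max=5 at (4,2)
Step 4: ant0:(4,2)->N->(3,2) | ant1:(0,2)->E->(0,3) | ant2:(3,2)->S->(4,2)
  grid max=6 at (4,2)
Final grid:
  0 0 2 1 0
  0 0 0 0 0
  0 0 0 0 0
  0 0 4 0 0
  0 0 6 0 0
Max pheromone 6 at (4,2)

Answer: (4,2)=6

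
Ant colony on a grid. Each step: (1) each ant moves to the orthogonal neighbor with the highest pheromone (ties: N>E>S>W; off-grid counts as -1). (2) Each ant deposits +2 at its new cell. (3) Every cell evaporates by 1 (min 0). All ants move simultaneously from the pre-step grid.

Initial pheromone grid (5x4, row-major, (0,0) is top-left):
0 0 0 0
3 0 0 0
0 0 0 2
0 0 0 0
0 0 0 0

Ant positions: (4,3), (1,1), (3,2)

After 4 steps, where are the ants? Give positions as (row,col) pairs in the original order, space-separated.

Step 1: ant0:(4,3)->N->(3,3) | ant1:(1,1)->W->(1,0) | ant2:(3,2)->N->(2,2)
  grid max=4 at (1,0)
Step 2: ant0:(3,3)->N->(2,3) | ant1:(1,0)->N->(0,0) | ant2:(2,2)->E->(2,3)
  grid max=4 at (2,3)
Step 3: ant0:(2,3)->N->(1,3) | ant1:(0,0)->S->(1,0) | ant2:(2,3)->N->(1,3)
  grid max=4 at (1,0)
Step 4: ant0:(1,3)->S->(2,3) | ant1:(1,0)->N->(0,0) | ant2:(1,3)->S->(2,3)
  grid max=6 at (2,3)

(2,3) (0,0) (2,3)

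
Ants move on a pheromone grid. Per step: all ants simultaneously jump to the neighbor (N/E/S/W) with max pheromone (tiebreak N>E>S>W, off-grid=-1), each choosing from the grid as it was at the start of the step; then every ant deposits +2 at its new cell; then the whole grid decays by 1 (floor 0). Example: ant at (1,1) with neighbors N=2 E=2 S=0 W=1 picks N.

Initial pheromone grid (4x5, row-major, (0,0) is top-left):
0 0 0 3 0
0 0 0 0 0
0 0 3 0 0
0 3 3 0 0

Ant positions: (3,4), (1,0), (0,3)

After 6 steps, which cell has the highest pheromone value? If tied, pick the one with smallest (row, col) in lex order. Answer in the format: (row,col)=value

Step 1: ant0:(3,4)->N->(2,4) | ant1:(1,0)->N->(0,0) | ant2:(0,3)->E->(0,4)
  grid max=2 at (0,3)
Step 2: ant0:(2,4)->N->(1,4) | ant1:(0,0)->E->(0,1) | ant2:(0,4)->W->(0,3)
  grid max=3 at (0,3)
Step 3: ant0:(1,4)->N->(0,4) | ant1:(0,1)->E->(0,2) | ant2:(0,3)->E->(0,4)
  grid max=3 at (0,4)
Step 4: ant0:(0,4)->W->(0,3) | ant1:(0,2)->E->(0,3) | ant2:(0,4)->W->(0,3)
  grid max=7 at (0,3)
Step 5: ant0:(0,3)->E->(0,4) | ant1:(0,3)->E->(0,4) | ant2:(0,3)->E->(0,4)
  grid max=7 at (0,4)
Step 6: ant0:(0,4)->W->(0,3) | ant1:(0,4)->W->(0,3) | ant2:(0,4)->W->(0,3)
  grid max=11 at (0,3)
Final grid:
  0 0 0 11 6
  0 0 0 0 0
  0 0 0 0 0
  0 0 0 0 0
Max pheromone 11 at (0,3)

Answer: (0,3)=11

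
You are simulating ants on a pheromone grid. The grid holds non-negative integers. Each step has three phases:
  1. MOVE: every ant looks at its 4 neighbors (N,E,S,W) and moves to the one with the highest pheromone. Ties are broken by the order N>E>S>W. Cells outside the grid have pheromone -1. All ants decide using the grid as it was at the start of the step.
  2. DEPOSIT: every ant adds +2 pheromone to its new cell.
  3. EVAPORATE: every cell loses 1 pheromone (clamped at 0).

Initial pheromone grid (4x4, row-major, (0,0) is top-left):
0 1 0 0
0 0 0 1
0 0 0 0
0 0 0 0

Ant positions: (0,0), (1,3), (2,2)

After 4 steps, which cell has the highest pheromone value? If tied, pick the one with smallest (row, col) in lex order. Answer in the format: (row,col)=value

Answer: (0,2)=7

Derivation:
Step 1: ant0:(0,0)->E->(0,1) | ant1:(1,3)->N->(0,3) | ant2:(2,2)->N->(1,2)
  grid max=2 at (0,1)
Step 2: ant0:(0,1)->E->(0,2) | ant1:(0,3)->S->(1,3) | ant2:(1,2)->N->(0,2)
  grid max=3 at (0,2)
Step 3: ant0:(0,2)->W->(0,1) | ant1:(1,3)->N->(0,3) | ant2:(0,2)->W->(0,1)
  grid max=4 at (0,1)
Step 4: ant0:(0,1)->E->(0,2) | ant1:(0,3)->W->(0,2) | ant2:(0,1)->E->(0,2)
  grid max=7 at (0,2)
Final grid:
  0 3 7 0
  0 0 0 0
  0 0 0 0
  0 0 0 0
Max pheromone 7 at (0,2)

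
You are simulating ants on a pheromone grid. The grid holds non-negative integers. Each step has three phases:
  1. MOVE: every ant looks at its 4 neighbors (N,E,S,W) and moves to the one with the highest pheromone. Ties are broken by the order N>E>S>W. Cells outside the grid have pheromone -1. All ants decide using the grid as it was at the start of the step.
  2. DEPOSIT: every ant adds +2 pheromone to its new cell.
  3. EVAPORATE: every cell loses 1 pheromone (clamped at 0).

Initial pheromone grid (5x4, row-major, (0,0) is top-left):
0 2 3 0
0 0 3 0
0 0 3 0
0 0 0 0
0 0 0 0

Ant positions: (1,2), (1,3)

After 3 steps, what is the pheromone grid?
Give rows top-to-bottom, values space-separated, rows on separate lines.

After step 1: ants at (0,2),(1,2)
  0 1 4 0
  0 0 4 0
  0 0 2 0
  0 0 0 0
  0 0 0 0
After step 2: ants at (1,2),(0,2)
  0 0 5 0
  0 0 5 0
  0 0 1 0
  0 0 0 0
  0 0 0 0
After step 3: ants at (0,2),(1,2)
  0 0 6 0
  0 0 6 0
  0 0 0 0
  0 0 0 0
  0 0 0 0

0 0 6 0
0 0 6 0
0 0 0 0
0 0 0 0
0 0 0 0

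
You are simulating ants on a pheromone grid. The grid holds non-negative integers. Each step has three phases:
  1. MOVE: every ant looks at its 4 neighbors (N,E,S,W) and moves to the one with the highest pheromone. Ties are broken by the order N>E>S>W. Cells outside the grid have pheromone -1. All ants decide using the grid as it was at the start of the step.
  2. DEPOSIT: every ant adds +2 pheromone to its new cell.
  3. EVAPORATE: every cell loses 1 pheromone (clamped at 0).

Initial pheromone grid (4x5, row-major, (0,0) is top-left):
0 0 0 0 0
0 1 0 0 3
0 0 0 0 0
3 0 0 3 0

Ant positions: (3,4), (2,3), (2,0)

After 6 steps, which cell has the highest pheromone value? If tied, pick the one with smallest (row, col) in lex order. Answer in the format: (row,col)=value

Answer: (3,3)=9

Derivation:
Step 1: ant0:(3,4)->W->(3,3) | ant1:(2,3)->S->(3,3) | ant2:(2,0)->S->(3,0)
  grid max=6 at (3,3)
Step 2: ant0:(3,3)->N->(2,3) | ant1:(3,3)->N->(2,3) | ant2:(3,0)->N->(2,0)
  grid max=5 at (3,3)
Step 3: ant0:(2,3)->S->(3,3) | ant1:(2,3)->S->(3,3) | ant2:(2,0)->S->(3,0)
  grid max=8 at (3,3)
Step 4: ant0:(3,3)->N->(2,3) | ant1:(3,3)->N->(2,3) | ant2:(3,0)->N->(2,0)
  grid max=7 at (3,3)
Step 5: ant0:(2,3)->S->(3,3) | ant1:(2,3)->S->(3,3) | ant2:(2,0)->S->(3,0)
  grid max=10 at (3,3)
Step 6: ant0:(3,3)->N->(2,3) | ant1:(3,3)->N->(2,3) | ant2:(3,0)->N->(2,0)
  grid max=9 at (3,3)
Final grid:
  0 0 0 0 0
  0 0 0 0 0
  1 0 0 7 0
  3 0 0 9 0
Max pheromone 9 at (3,3)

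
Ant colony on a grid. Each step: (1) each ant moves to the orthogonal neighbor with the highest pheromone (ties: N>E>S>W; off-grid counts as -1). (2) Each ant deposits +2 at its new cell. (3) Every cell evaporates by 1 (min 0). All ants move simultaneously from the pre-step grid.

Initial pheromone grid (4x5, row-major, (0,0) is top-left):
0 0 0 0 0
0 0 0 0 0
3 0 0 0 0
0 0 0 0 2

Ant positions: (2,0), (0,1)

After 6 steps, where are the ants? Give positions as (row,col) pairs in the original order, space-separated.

Step 1: ant0:(2,0)->N->(1,0) | ant1:(0,1)->E->(0,2)
  grid max=2 at (2,0)
Step 2: ant0:(1,0)->S->(2,0) | ant1:(0,2)->E->(0,3)
  grid max=3 at (2,0)
Step 3: ant0:(2,0)->N->(1,0) | ant1:(0,3)->E->(0,4)
  grid max=2 at (2,0)
Step 4: ant0:(1,0)->S->(2,0) | ant1:(0,4)->S->(1,4)
  grid max=3 at (2,0)
Step 5: ant0:(2,0)->N->(1,0) | ant1:(1,4)->N->(0,4)
  grid max=2 at (2,0)
Step 6: ant0:(1,0)->S->(2,0) | ant1:(0,4)->S->(1,4)
  grid max=3 at (2,0)

(2,0) (1,4)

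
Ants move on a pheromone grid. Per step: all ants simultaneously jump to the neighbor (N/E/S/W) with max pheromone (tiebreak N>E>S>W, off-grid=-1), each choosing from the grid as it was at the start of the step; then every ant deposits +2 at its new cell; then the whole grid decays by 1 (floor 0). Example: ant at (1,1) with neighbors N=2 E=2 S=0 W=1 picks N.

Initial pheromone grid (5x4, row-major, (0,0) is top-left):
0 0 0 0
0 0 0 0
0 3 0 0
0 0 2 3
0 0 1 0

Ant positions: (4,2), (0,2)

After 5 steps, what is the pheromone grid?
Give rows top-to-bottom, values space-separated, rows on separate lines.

After step 1: ants at (3,2),(0,3)
  0 0 0 1
  0 0 0 0
  0 2 0 0
  0 0 3 2
  0 0 0 0
After step 2: ants at (3,3),(1,3)
  0 0 0 0
  0 0 0 1
  0 1 0 0
  0 0 2 3
  0 0 0 0
After step 3: ants at (3,2),(0,3)
  0 0 0 1
  0 0 0 0
  0 0 0 0
  0 0 3 2
  0 0 0 0
After step 4: ants at (3,3),(1,3)
  0 0 0 0
  0 0 0 1
  0 0 0 0
  0 0 2 3
  0 0 0 0
After step 5: ants at (3,2),(0,3)
  0 0 0 1
  0 0 0 0
  0 0 0 0
  0 0 3 2
  0 0 0 0

0 0 0 1
0 0 0 0
0 0 0 0
0 0 3 2
0 0 0 0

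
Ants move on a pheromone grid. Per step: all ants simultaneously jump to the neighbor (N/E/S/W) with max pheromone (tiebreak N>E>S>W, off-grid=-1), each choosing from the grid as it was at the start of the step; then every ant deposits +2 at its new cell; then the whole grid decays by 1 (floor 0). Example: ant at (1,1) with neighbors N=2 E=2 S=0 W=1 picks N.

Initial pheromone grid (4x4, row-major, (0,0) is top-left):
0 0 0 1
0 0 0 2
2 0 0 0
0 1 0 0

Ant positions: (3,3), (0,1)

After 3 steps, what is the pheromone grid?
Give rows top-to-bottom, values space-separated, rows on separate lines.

After step 1: ants at (2,3),(0,2)
  0 0 1 0
  0 0 0 1
  1 0 0 1
  0 0 0 0
After step 2: ants at (1,3),(0,3)
  0 0 0 1
  0 0 0 2
  0 0 0 0
  0 0 0 0
After step 3: ants at (0,3),(1,3)
  0 0 0 2
  0 0 0 3
  0 0 0 0
  0 0 0 0

0 0 0 2
0 0 0 3
0 0 0 0
0 0 0 0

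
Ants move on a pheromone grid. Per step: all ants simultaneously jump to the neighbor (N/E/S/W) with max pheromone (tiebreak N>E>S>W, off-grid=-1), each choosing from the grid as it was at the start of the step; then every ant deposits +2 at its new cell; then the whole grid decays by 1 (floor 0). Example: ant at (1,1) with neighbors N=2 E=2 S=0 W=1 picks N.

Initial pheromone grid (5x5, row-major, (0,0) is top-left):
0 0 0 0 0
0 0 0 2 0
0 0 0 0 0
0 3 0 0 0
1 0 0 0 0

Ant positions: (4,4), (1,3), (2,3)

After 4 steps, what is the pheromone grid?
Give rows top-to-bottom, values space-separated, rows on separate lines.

After step 1: ants at (3,4),(0,3),(1,3)
  0 0 0 1 0
  0 0 0 3 0
  0 0 0 0 0
  0 2 0 0 1
  0 0 0 0 0
After step 2: ants at (2,4),(1,3),(0,3)
  0 0 0 2 0
  0 0 0 4 0
  0 0 0 0 1
  0 1 0 0 0
  0 0 0 0 0
After step 3: ants at (1,4),(0,3),(1,3)
  0 0 0 3 0
  0 0 0 5 1
  0 0 0 0 0
  0 0 0 0 0
  0 0 0 0 0
After step 4: ants at (1,3),(1,3),(0,3)
  0 0 0 4 0
  0 0 0 8 0
  0 0 0 0 0
  0 0 0 0 0
  0 0 0 0 0

0 0 0 4 0
0 0 0 8 0
0 0 0 0 0
0 0 0 0 0
0 0 0 0 0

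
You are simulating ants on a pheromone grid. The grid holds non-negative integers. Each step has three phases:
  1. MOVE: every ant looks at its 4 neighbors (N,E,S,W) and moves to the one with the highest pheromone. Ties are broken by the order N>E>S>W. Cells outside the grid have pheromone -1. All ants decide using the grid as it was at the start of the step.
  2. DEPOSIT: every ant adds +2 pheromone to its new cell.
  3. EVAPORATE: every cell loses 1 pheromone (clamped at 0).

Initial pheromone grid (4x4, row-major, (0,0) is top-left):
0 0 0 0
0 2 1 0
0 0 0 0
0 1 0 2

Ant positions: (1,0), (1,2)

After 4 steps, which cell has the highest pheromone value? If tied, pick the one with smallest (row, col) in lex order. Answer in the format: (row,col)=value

Step 1: ant0:(1,0)->E->(1,1) | ant1:(1,2)->W->(1,1)
  grid max=5 at (1,1)
Step 2: ant0:(1,1)->N->(0,1) | ant1:(1,1)->N->(0,1)
  grid max=4 at (1,1)
Step 3: ant0:(0,1)->S->(1,1) | ant1:(0,1)->S->(1,1)
  grid max=7 at (1,1)
Step 4: ant0:(1,1)->N->(0,1) | ant1:(1,1)->N->(0,1)
  grid max=6 at (1,1)
Final grid:
  0 5 0 0
  0 6 0 0
  0 0 0 0
  0 0 0 0
Max pheromone 6 at (1,1)

Answer: (1,1)=6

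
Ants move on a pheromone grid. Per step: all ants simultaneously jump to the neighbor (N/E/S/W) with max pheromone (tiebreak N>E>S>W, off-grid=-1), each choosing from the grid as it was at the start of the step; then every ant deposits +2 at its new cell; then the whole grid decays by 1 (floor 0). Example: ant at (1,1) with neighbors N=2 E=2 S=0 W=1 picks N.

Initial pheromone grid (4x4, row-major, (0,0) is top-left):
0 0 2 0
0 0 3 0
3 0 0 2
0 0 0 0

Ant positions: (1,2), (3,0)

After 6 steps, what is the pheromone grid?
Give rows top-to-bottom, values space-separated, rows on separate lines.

After step 1: ants at (0,2),(2,0)
  0 0 3 0
  0 0 2 0
  4 0 0 1
  0 0 0 0
After step 2: ants at (1,2),(1,0)
  0 0 2 0
  1 0 3 0
  3 0 0 0
  0 0 0 0
After step 3: ants at (0,2),(2,0)
  0 0 3 0
  0 0 2 0
  4 0 0 0
  0 0 0 0
After step 4: ants at (1,2),(1,0)
  0 0 2 0
  1 0 3 0
  3 0 0 0
  0 0 0 0
After step 5: ants at (0,2),(2,0)
  0 0 3 0
  0 0 2 0
  4 0 0 0
  0 0 0 0
After step 6: ants at (1,2),(1,0)
  0 0 2 0
  1 0 3 0
  3 0 0 0
  0 0 0 0

0 0 2 0
1 0 3 0
3 0 0 0
0 0 0 0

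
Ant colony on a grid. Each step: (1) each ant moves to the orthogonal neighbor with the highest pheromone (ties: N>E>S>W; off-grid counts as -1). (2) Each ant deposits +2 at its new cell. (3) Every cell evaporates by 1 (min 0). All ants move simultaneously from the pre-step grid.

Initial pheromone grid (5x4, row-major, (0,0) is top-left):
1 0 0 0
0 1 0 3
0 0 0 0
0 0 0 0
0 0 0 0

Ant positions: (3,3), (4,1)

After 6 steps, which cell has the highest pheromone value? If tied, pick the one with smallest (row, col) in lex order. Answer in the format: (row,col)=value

Step 1: ant0:(3,3)->N->(2,3) | ant1:(4,1)->N->(3,1)
  grid max=2 at (1,3)
Step 2: ant0:(2,3)->N->(1,3) | ant1:(3,1)->N->(2,1)
  grid max=3 at (1,3)
Step 3: ant0:(1,3)->N->(0,3) | ant1:(2,1)->N->(1,1)
  grid max=2 at (1,3)
Step 4: ant0:(0,3)->S->(1,3) | ant1:(1,1)->N->(0,1)
  grid max=3 at (1,3)
Step 5: ant0:(1,3)->N->(0,3) | ant1:(0,1)->E->(0,2)
  grid max=2 at (1,3)
Step 6: ant0:(0,3)->S->(1,3) | ant1:(0,2)->E->(0,3)
  grid max=3 at (1,3)
Final grid:
  0 0 0 2
  0 0 0 3
  0 0 0 0
  0 0 0 0
  0 0 0 0
Max pheromone 3 at (1,3)

Answer: (1,3)=3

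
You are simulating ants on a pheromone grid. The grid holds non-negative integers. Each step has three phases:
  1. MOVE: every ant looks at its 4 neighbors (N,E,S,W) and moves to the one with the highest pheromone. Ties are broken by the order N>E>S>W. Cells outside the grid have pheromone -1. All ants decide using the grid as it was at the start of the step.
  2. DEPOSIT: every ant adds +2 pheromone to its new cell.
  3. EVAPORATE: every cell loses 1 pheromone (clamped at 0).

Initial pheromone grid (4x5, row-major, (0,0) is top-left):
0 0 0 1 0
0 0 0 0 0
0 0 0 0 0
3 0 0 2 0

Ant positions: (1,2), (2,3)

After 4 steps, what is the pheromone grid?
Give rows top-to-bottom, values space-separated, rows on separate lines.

After step 1: ants at (0,2),(3,3)
  0 0 1 0 0
  0 0 0 0 0
  0 0 0 0 0
  2 0 0 3 0
After step 2: ants at (0,3),(2,3)
  0 0 0 1 0
  0 0 0 0 0
  0 0 0 1 0
  1 0 0 2 0
After step 3: ants at (0,4),(3,3)
  0 0 0 0 1
  0 0 0 0 0
  0 0 0 0 0
  0 0 0 3 0
After step 4: ants at (1,4),(2,3)
  0 0 0 0 0
  0 0 0 0 1
  0 0 0 1 0
  0 0 0 2 0

0 0 0 0 0
0 0 0 0 1
0 0 0 1 0
0 0 0 2 0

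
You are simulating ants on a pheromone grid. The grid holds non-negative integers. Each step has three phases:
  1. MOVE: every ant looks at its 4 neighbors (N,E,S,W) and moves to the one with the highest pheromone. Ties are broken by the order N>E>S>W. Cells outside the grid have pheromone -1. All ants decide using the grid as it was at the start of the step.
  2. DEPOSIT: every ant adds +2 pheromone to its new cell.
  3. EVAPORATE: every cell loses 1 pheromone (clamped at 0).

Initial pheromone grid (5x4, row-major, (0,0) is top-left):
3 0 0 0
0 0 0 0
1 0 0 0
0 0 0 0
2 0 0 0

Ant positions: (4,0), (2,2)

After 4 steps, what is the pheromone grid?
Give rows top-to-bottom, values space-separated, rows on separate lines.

After step 1: ants at (3,0),(1,2)
  2 0 0 0
  0 0 1 0
  0 0 0 0
  1 0 0 0
  1 0 0 0
After step 2: ants at (4,0),(0,2)
  1 0 1 0
  0 0 0 0
  0 0 0 0
  0 0 0 0
  2 0 0 0
After step 3: ants at (3,0),(0,3)
  0 0 0 1
  0 0 0 0
  0 0 0 0
  1 0 0 0
  1 0 0 0
After step 4: ants at (4,0),(1,3)
  0 0 0 0
  0 0 0 1
  0 0 0 0
  0 0 0 0
  2 0 0 0

0 0 0 0
0 0 0 1
0 0 0 0
0 0 0 0
2 0 0 0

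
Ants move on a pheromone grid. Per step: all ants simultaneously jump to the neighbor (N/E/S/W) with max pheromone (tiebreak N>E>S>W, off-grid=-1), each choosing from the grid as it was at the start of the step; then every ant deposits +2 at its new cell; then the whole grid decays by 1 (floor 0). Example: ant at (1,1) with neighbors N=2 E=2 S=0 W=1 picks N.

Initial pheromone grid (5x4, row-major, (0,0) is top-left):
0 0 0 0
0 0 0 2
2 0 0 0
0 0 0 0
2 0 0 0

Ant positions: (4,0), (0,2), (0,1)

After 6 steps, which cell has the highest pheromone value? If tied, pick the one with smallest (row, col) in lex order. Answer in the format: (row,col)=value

Answer: (0,3)=6

Derivation:
Step 1: ant0:(4,0)->N->(3,0) | ant1:(0,2)->E->(0,3) | ant2:(0,1)->E->(0,2)
  grid max=1 at (0,2)
Step 2: ant0:(3,0)->N->(2,0) | ant1:(0,3)->S->(1,3) | ant2:(0,2)->E->(0,3)
  grid max=2 at (0,3)
Step 3: ant0:(2,0)->N->(1,0) | ant1:(1,3)->N->(0,3) | ant2:(0,3)->S->(1,3)
  grid max=3 at (0,3)
Step 4: ant0:(1,0)->S->(2,0) | ant1:(0,3)->S->(1,3) | ant2:(1,3)->N->(0,3)
  grid max=4 at (0,3)
Step 5: ant0:(2,0)->N->(1,0) | ant1:(1,3)->N->(0,3) | ant2:(0,3)->S->(1,3)
  grid max=5 at (0,3)
Step 6: ant0:(1,0)->S->(2,0) | ant1:(0,3)->S->(1,3) | ant2:(1,3)->N->(0,3)
  grid max=6 at (0,3)
Final grid:
  0 0 0 6
  0 0 0 6
  2 0 0 0
  0 0 0 0
  0 0 0 0
Max pheromone 6 at (0,3)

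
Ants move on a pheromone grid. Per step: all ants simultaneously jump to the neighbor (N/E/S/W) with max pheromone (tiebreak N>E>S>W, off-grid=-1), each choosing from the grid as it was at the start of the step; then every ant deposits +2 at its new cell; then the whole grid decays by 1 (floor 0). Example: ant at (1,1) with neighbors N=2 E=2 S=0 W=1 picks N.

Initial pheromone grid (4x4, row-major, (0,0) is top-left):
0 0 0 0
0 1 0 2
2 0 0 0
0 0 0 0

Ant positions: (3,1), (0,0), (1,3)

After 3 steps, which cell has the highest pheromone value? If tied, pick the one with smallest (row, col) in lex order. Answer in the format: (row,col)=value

Answer: (0,3)=3

Derivation:
Step 1: ant0:(3,1)->N->(2,1) | ant1:(0,0)->E->(0,1) | ant2:(1,3)->N->(0,3)
  grid max=1 at (0,1)
Step 2: ant0:(2,1)->W->(2,0) | ant1:(0,1)->E->(0,2) | ant2:(0,3)->S->(1,3)
  grid max=2 at (1,3)
Step 3: ant0:(2,0)->N->(1,0) | ant1:(0,2)->E->(0,3) | ant2:(1,3)->N->(0,3)
  grid max=3 at (0,3)
Final grid:
  0 0 0 3
  1 0 0 1
  1 0 0 0
  0 0 0 0
Max pheromone 3 at (0,3)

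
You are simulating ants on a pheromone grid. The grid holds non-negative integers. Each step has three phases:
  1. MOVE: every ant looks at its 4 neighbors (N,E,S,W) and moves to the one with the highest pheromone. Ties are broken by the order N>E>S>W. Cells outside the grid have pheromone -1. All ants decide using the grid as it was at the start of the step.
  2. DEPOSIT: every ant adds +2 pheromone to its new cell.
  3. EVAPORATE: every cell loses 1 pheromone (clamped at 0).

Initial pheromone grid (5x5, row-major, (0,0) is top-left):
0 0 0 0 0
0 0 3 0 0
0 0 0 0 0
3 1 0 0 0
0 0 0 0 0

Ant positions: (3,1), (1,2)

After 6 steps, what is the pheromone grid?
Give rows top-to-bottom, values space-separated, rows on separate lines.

After step 1: ants at (3,0),(0,2)
  0 0 1 0 0
  0 0 2 0 0
  0 0 0 0 0
  4 0 0 0 0
  0 0 0 0 0
After step 2: ants at (2,0),(1,2)
  0 0 0 0 0
  0 0 3 0 0
  1 0 0 0 0
  3 0 0 0 0
  0 0 0 0 0
After step 3: ants at (3,0),(0,2)
  0 0 1 0 0
  0 0 2 0 0
  0 0 0 0 0
  4 0 0 0 0
  0 0 0 0 0
After step 4: ants at (2,0),(1,2)
  0 0 0 0 0
  0 0 3 0 0
  1 0 0 0 0
  3 0 0 0 0
  0 0 0 0 0
After step 5: ants at (3,0),(0,2)
  0 0 1 0 0
  0 0 2 0 0
  0 0 0 0 0
  4 0 0 0 0
  0 0 0 0 0
After step 6: ants at (2,0),(1,2)
  0 0 0 0 0
  0 0 3 0 0
  1 0 0 0 0
  3 0 0 0 0
  0 0 0 0 0

0 0 0 0 0
0 0 3 0 0
1 0 0 0 0
3 0 0 0 0
0 0 0 0 0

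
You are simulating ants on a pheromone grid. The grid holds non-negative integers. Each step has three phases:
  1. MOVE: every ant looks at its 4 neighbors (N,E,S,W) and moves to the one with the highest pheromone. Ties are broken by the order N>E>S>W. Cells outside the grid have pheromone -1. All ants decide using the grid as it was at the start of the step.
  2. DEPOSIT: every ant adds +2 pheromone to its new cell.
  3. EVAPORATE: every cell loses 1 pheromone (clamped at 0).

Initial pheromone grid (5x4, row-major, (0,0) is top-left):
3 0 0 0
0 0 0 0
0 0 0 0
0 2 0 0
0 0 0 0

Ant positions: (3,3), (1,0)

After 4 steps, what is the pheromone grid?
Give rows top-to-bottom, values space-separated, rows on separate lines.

After step 1: ants at (2,3),(0,0)
  4 0 0 0
  0 0 0 0
  0 0 0 1
  0 1 0 0
  0 0 0 0
After step 2: ants at (1,3),(0,1)
  3 1 0 0
  0 0 0 1
  0 0 0 0
  0 0 0 0
  0 0 0 0
After step 3: ants at (0,3),(0,0)
  4 0 0 1
  0 0 0 0
  0 0 0 0
  0 0 0 0
  0 0 0 0
After step 4: ants at (1,3),(0,1)
  3 1 0 0
  0 0 0 1
  0 0 0 0
  0 0 0 0
  0 0 0 0

3 1 0 0
0 0 0 1
0 0 0 0
0 0 0 0
0 0 0 0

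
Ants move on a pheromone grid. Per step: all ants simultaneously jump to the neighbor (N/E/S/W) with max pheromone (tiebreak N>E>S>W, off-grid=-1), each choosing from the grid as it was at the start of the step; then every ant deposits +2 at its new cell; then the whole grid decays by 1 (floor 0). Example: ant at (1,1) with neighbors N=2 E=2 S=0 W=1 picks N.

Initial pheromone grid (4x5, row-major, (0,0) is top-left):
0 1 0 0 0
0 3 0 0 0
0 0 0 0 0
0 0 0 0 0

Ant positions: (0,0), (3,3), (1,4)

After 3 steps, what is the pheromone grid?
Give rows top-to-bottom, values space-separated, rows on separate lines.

After step 1: ants at (0,1),(2,3),(0,4)
  0 2 0 0 1
  0 2 0 0 0
  0 0 0 1 0
  0 0 0 0 0
After step 2: ants at (1,1),(1,3),(1,4)
  0 1 0 0 0
  0 3 0 1 1
  0 0 0 0 0
  0 0 0 0 0
After step 3: ants at (0,1),(1,4),(1,3)
  0 2 0 0 0
  0 2 0 2 2
  0 0 0 0 0
  0 0 0 0 0

0 2 0 0 0
0 2 0 2 2
0 0 0 0 0
0 0 0 0 0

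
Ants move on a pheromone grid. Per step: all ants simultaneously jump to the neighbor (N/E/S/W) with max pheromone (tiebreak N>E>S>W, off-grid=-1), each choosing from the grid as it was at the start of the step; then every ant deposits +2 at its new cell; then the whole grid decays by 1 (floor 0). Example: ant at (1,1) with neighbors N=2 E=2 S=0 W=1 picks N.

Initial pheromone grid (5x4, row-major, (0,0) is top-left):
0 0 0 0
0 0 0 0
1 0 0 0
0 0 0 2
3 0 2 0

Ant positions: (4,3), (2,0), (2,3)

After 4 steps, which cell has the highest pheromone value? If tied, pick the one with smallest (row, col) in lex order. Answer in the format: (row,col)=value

Answer: (3,3)=6

Derivation:
Step 1: ant0:(4,3)->N->(3,3) | ant1:(2,0)->N->(1,0) | ant2:(2,3)->S->(3,3)
  grid max=5 at (3,3)
Step 2: ant0:(3,3)->N->(2,3) | ant1:(1,0)->N->(0,0) | ant2:(3,3)->N->(2,3)
  grid max=4 at (3,3)
Step 3: ant0:(2,3)->S->(3,3) | ant1:(0,0)->E->(0,1) | ant2:(2,3)->S->(3,3)
  grid max=7 at (3,3)
Step 4: ant0:(3,3)->N->(2,3) | ant1:(0,1)->E->(0,2) | ant2:(3,3)->N->(2,3)
  grid max=6 at (3,3)
Final grid:
  0 0 1 0
  0 0 0 0
  0 0 0 5
  0 0 0 6
  0 0 0 0
Max pheromone 6 at (3,3)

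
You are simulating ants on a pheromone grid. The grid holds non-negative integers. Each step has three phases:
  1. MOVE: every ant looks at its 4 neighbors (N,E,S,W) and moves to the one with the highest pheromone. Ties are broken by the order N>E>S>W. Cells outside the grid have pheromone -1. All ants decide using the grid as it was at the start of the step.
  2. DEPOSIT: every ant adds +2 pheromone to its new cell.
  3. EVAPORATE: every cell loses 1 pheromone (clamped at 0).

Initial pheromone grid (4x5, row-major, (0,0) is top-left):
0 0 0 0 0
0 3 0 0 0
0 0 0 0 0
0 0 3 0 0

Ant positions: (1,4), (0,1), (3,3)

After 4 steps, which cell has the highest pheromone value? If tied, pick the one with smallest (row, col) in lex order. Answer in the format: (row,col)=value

Step 1: ant0:(1,4)->N->(0,4) | ant1:(0,1)->S->(1,1) | ant2:(3,3)->W->(3,2)
  grid max=4 at (1,1)
Step 2: ant0:(0,4)->S->(1,4) | ant1:(1,1)->N->(0,1) | ant2:(3,2)->N->(2,2)
  grid max=3 at (1,1)
Step 3: ant0:(1,4)->N->(0,4) | ant1:(0,1)->S->(1,1) | ant2:(2,2)->S->(3,2)
  grid max=4 at (1,1)
Step 4: ant0:(0,4)->S->(1,4) | ant1:(1,1)->N->(0,1) | ant2:(3,2)->N->(2,2)
  grid max=3 at (1,1)
Final grid:
  0 1 0 0 0
  0 3 0 0 1
  0 0 1 0 0
  0 0 3 0 0
Max pheromone 3 at (1,1)

Answer: (1,1)=3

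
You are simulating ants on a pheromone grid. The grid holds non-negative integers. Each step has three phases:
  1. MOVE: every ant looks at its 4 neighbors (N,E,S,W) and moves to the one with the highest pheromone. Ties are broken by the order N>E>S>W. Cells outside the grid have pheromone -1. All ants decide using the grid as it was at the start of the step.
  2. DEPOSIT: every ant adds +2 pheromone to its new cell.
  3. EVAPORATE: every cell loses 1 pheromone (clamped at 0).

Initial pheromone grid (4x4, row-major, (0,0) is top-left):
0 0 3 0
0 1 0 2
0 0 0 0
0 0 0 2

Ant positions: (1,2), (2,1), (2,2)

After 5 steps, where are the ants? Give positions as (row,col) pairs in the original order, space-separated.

Step 1: ant0:(1,2)->N->(0,2) | ant1:(2,1)->N->(1,1) | ant2:(2,2)->N->(1,2)
  grid max=4 at (0,2)
Step 2: ant0:(0,2)->S->(1,2) | ant1:(1,1)->E->(1,2) | ant2:(1,2)->N->(0,2)
  grid max=5 at (0,2)
Step 3: ant0:(1,2)->N->(0,2) | ant1:(1,2)->N->(0,2) | ant2:(0,2)->S->(1,2)
  grid max=8 at (0,2)
Step 4: ant0:(0,2)->S->(1,2) | ant1:(0,2)->S->(1,2) | ant2:(1,2)->N->(0,2)
  grid max=9 at (0,2)
Step 5: ant0:(1,2)->N->(0,2) | ant1:(1,2)->N->(0,2) | ant2:(0,2)->S->(1,2)
  grid max=12 at (0,2)

(0,2) (0,2) (1,2)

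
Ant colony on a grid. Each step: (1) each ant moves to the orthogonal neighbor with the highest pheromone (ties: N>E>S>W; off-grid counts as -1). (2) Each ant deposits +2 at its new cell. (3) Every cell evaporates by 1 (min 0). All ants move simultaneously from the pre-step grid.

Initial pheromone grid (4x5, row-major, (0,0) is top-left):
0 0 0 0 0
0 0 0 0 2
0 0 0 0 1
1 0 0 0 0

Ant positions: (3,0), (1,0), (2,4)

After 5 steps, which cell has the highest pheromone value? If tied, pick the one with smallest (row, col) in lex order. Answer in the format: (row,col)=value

Step 1: ant0:(3,0)->N->(2,0) | ant1:(1,0)->N->(0,0) | ant2:(2,4)->N->(1,4)
  grid max=3 at (1,4)
Step 2: ant0:(2,0)->N->(1,0) | ant1:(0,0)->E->(0,1) | ant2:(1,4)->N->(0,4)
  grid max=2 at (1,4)
Step 3: ant0:(1,0)->N->(0,0) | ant1:(0,1)->E->(0,2) | ant2:(0,4)->S->(1,4)
  grid max=3 at (1,4)
Step 4: ant0:(0,0)->E->(0,1) | ant1:(0,2)->E->(0,3) | ant2:(1,4)->N->(0,4)
  grid max=2 at (1,4)
Step 5: ant0:(0,1)->E->(0,2) | ant1:(0,3)->E->(0,4) | ant2:(0,4)->S->(1,4)
  grid max=3 at (1,4)
Final grid:
  0 0 1 0 2
  0 0 0 0 3
  0 0 0 0 0
  0 0 0 0 0
Max pheromone 3 at (1,4)

Answer: (1,4)=3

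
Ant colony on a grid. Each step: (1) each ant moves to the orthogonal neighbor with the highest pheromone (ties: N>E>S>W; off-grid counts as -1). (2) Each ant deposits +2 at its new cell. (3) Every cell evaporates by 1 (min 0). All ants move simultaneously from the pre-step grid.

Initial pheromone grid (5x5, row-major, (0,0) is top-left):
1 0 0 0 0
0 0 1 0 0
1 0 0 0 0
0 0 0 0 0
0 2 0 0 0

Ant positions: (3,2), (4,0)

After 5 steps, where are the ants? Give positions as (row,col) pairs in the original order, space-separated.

Step 1: ant0:(3,2)->N->(2,2) | ant1:(4,0)->E->(4,1)
  grid max=3 at (4,1)
Step 2: ant0:(2,2)->N->(1,2) | ant1:(4,1)->N->(3,1)
  grid max=2 at (4,1)
Step 3: ant0:(1,2)->N->(0,2) | ant1:(3,1)->S->(4,1)
  grid max=3 at (4,1)
Step 4: ant0:(0,2)->E->(0,3) | ant1:(4,1)->N->(3,1)
  grid max=2 at (4,1)
Step 5: ant0:(0,3)->E->(0,4) | ant1:(3,1)->S->(4,1)
  grid max=3 at (4,1)

(0,4) (4,1)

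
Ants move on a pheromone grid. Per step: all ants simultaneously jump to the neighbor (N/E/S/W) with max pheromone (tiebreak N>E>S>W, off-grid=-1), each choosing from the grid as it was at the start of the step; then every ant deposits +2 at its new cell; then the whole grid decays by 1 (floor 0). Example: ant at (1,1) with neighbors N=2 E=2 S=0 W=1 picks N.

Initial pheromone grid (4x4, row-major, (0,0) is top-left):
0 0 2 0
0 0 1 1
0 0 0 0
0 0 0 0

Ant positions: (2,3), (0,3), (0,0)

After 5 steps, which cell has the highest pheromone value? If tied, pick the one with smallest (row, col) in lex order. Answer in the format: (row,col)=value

Step 1: ant0:(2,3)->N->(1,3) | ant1:(0,3)->W->(0,2) | ant2:(0,0)->E->(0,1)
  grid max=3 at (0,2)
Step 2: ant0:(1,3)->N->(0,3) | ant1:(0,2)->W->(0,1) | ant2:(0,1)->E->(0,2)
  grid max=4 at (0,2)
Step 3: ant0:(0,3)->W->(0,2) | ant1:(0,1)->E->(0,2) | ant2:(0,2)->W->(0,1)
  grid max=7 at (0,2)
Step 4: ant0:(0,2)->W->(0,1) | ant1:(0,2)->W->(0,1) | ant2:(0,1)->E->(0,2)
  grid max=8 at (0,2)
Step 5: ant0:(0,1)->E->(0,2) | ant1:(0,1)->E->(0,2) | ant2:(0,2)->W->(0,1)
  grid max=11 at (0,2)
Final grid:
  0 7 11 0
  0 0 0 0
  0 0 0 0
  0 0 0 0
Max pheromone 11 at (0,2)

Answer: (0,2)=11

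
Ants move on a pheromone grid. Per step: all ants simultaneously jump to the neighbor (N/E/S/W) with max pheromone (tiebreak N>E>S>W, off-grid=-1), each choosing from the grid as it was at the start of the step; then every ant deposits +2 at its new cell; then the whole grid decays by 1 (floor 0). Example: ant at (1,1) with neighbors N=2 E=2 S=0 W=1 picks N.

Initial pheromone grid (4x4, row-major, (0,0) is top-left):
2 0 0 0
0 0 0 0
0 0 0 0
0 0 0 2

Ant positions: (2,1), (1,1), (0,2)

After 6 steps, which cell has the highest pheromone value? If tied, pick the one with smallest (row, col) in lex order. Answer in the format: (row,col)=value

Step 1: ant0:(2,1)->N->(1,1) | ant1:(1,1)->N->(0,1) | ant2:(0,2)->E->(0,3)
  grid max=1 at (0,0)
Step 2: ant0:(1,1)->N->(0,1) | ant1:(0,1)->S->(1,1) | ant2:(0,3)->S->(1,3)
  grid max=2 at (0,1)
Step 3: ant0:(0,1)->S->(1,1) | ant1:(1,1)->N->(0,1) | ant2:(1,3)->N->(0,3)
  grid max=3 at (0,1)
Step 4: ant0:(1,1)->N->(0,1) | ant1:(0,1)->S->(1,1) | ant2:(0,3)->S->(1,3)
  grid max=4 at (0,1)
Step 5: ant0:(0,1)->S->(1,1) | ant1:(1,1)->N->(0,1) | ant2:(1,3)->N->(0,3)
  grid max=5 at (0,1)
Step 6: ant0:(1,1)->N->(0,1) | ant1:(0,1)->S->(1,1) | ant2:(0,3)->S->(1,3)
  grid max=6 at (0,1)
Final grid:
  0 6 0 0
  0 6 0 1
  0 0 0 0
  0 0 0 0
Max pheromone 6 at (0,1)

Answer: (0,1)=6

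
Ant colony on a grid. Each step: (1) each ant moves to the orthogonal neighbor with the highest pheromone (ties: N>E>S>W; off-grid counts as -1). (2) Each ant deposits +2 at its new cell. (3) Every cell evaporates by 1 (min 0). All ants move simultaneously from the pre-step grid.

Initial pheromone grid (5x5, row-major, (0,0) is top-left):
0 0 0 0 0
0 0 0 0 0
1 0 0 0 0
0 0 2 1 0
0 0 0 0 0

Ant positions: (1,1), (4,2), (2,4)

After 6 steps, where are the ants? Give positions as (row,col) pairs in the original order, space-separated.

Step 1: ant0:(1,1)->N->(0,1) | ant1:(4,2)->N->(3,2) | ant2:(2,4)->N->(1,4)
  grid max=3 at (3,2)
Step 2: ant0:(0,1)->E->(0,2) | ant1:(3,2)->N->(2,2) | ant2:(1,4)->N->(0,4)
  grid max=2 at (3,2)
Step 3: ant0:(0,2)->E->(0,3) | ant1:(2,2)->S->(3,2) | ant2:(0,4)->S->(1,4)
  grid max=3 at (3,2)
Step 4: ant0:(0,3)->E->(0,4) | ant1:(3,2)->N->(2,2) | ant2:(1,4)->N->(0,4)
  grid max=3 at (0,4)
Step 5: ant0:(0,4)->S->(1,4) | ant1:(2,2)->S->(3,2) | ant2:(0,4)->S->(1,4)
  grid max=3 at (1,4)
Step 6: ant0:(1,4)->N->(0,4) | ant1:(3,2)->N->(2,2) | ant2:(1,4)->N->(0,4)
  grid max=5 at (0,4)

(0,4) (2,2) (0,4)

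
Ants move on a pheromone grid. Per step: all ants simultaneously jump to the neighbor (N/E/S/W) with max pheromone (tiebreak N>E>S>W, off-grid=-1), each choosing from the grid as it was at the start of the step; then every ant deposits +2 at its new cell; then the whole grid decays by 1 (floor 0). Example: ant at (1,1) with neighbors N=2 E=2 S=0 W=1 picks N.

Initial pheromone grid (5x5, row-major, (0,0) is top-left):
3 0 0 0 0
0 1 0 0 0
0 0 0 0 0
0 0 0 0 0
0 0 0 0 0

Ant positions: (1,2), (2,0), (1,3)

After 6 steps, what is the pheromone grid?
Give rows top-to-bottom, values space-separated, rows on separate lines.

After step 1: ants at (1,1),(1,0),(0,3)
  2 0 0 1 0
  1 2 0 0 0
  0 0 0 0 0
  0 0 0 0 0
  0 0 0 0 0
After step 2: ants at (1,0),(0,0),(0,4)
  3 0 0 0 1
  2 1 0 0 0
  0 0 0 0 0
  0 0 0 0 0
  0 0 0 0 0
After step 3: ants at (0,0),(1,0),(1,4)
  4 0 0 0 0
  3 0 0 0 1
  0 0 0 0 0
  0 0 0 0 0
  0 0 0 0 0
After step 4: ants at (1,0),(0,0),(0,4)
  5 0 0 0 1
  4 0 0 0 0
  0 0 0 0 0
  0 0 0 0 0
  0 0 0 0 0
After step 5: ants at (0,0),(1,0),(1,4)
  6 0 0 0 0
  5 0 0 0 1
  0 0 0 0 0
  0 0 0 0 0
  0 0 0 0 0
After step 6: ants at (1,0),(0,0),(0,4)
  7 0 0 0 1
  6 0 0 0 0
  0 0 0 0 0
  0 0 0 0 0
  0 0 0 0 0

7 0 0 0 1
6 0 0 0 0
0 0 0 0 0
0 0 0 0 0
0 0 0 0 0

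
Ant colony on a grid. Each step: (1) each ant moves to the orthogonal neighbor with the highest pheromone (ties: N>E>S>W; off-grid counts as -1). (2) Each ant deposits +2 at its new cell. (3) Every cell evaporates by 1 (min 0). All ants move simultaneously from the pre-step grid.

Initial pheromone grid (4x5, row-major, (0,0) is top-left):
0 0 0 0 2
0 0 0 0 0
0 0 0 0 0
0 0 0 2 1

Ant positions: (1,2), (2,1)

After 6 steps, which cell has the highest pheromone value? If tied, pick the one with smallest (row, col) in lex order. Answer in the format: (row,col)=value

Answer: (1,4)=3

Derivation:
Step 1: ant0:(1,2)->N->(0,2) | ant1:(2,1)->N->(1,1)
  grid max=1 at (0,2)
Step 2: ant0:(0,2)->E->(0,3) | ant1:(1,1)->N->(0,1)
  grid max=1 at (0,1)
Step 3: ant0:(0,3)->E->(0,4) | ant1:(0,1)->E->(0,2)
  grid max=1 at (0,2)
Step 4: ant0:(0,4)->S->(1,4) | ant1:(0,2)->E->(0,3)
  grid max=1 at (0,3)
Step 5: ant0:(1,4)->N->(0,4) | ant1:(0,3)->E->(0,4)
  grid max=3 at (0,4)
Step 6: ant0:(0,4)->S->(1,4) | ant1:(0,4)->S->(1,4)
  grid max=3 at (1,4)
Final grid:
  0 0 0 0 2
  0 0 0 0 3
  0 0 0 0 0
  0 0 0 0 0
Max pheromone 3 at (1,4)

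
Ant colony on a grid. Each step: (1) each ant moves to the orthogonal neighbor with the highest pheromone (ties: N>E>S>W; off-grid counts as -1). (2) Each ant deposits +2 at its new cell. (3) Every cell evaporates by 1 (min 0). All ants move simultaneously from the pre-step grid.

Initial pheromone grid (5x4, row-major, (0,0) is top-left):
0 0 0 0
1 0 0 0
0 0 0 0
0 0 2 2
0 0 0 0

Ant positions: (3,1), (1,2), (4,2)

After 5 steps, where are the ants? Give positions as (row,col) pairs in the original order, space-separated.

Step 1: ant0:(3,1)->E->(3,2) | ant1:(1,2)->N->(0,2) | ant2:(4,2)->N->(3,2)
  grid max=5 at (3,2)
Step 2: ant0:(3,2)->E->(3,3) | ant1:(0,2)->E->(0,3) | ant2:(3,2)->E->(3,3)
  grid max=4 at (3,2)
Step 3: ant0:(3,3)->W->(3,2) | ant1:(0,3)->S->(1,3) | ant2:(3,3)->W->(3,2)
  grid max=7 at (3,2)
Step 4: ant0:(3,2)->E->(3,3) | ant1:(1,3)->N->(0,3) | ant2:(3,2)->E->(3,3)
  grid max=6 at (3,2)
Step 5: ant0:(3,3)->W->(3,2) | ant1:(0,3)->S->(1,3) | ant2:(3,3)->W->(3,2)
  grid max=9 at (3,2)

(3,2) (1,3) (3,2)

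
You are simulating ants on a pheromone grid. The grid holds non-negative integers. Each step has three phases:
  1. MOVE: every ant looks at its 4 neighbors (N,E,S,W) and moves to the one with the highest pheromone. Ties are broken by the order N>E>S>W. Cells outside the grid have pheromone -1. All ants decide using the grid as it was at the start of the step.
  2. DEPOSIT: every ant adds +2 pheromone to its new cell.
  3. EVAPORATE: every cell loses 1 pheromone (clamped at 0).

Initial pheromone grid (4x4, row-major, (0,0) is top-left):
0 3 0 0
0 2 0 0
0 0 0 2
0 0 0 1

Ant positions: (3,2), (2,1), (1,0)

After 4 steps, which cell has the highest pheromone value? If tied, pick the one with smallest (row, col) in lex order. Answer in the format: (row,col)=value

Answer: (0,1)=7

Derivation:
Step 1: ant0:(3,2)->E->(3,3) | ant1:(2,1)->N->(1,1) | ant2:(1,0)->E->(1,1)
  grid max=5 at (1,1)
Step 2: ant0:(3,3)->N->(2,3) | ant1:(1,1)->N->(0,1) | ant2:(1,1)->N->(0,1)
  grid max=5 at (0,1)
Step 3: ant0:(2,3)->S->(3,3) | ant1:(0,1)->S->(1,1) | ant2:(0,1)->S->(1,1)
  grid max=7 at (1,1)
Step 4: ant0:(3,3)->N->(2,3) | ant1:(1,1)->N->(0,1) | ant2:(1,1)->N->(0,1)
  grid max=7 at (0,1)
Final grid:
  0 7 0 0
  0 6 0 0
  0 0 0 2
  0 0 0 1
Max pheromone 7 at (0,1)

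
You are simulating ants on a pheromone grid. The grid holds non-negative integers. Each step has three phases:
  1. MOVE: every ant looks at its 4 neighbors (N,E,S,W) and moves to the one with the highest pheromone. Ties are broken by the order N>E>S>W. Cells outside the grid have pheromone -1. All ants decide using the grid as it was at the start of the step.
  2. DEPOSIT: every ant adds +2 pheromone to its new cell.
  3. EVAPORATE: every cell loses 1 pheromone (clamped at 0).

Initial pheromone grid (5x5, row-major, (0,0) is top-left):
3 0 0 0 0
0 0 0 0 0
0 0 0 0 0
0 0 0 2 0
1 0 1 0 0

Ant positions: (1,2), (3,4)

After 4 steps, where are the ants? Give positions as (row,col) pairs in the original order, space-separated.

Step 1: ant0:(1,2)->N->(0,2) | ant1:(3,4)->W->(3,3)
  grid max=3 at (3,3)
Step 2: ant0:(0,2)->E->(0,3) | ant1:(3,3)->N->(2,3)
  grid max=2 at (3,3)
Step 3: ant0:(0,3)->E->(0,4) | ant1:(2,3)->S->(3,3)
  grid max=3 at (3,3)
Step 4: ant0:(0,4)->S->(1,4) | ant1:(3,3)->N->(2,3)
  grid max=2 at (3,3)

(1,4) (2,3)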